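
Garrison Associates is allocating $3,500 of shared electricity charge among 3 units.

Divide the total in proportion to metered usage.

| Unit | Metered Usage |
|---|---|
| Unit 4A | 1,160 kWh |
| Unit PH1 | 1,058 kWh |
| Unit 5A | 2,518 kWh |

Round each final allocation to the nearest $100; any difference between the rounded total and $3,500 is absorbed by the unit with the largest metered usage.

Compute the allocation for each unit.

Metered usage total: 1,160 + 1,058 + 2,518 = 4,736.
Raw shares: Unit 4A 857.26; Unit PH1 781.88; Unit 5A 1,860.85.
After rounding ($100): Unit 4A $900; Unit PH1 $800; Unit 5A $1,900. Sum = $3,600.
Difference $3,500 − $3,600 = −$100 applied to largest metered usage (Unit 5A): Unit 5A becomes $1,800.

Unit 4A: $900; Unit PH1: $800; Unit 5A: $1,800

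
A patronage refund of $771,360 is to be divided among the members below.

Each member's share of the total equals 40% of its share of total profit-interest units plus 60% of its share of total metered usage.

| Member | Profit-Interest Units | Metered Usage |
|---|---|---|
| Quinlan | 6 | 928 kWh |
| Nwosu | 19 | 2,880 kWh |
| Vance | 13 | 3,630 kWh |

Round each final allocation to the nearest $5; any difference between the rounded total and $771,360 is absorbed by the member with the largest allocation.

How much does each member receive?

Profit-interest units total 38; metered usage total 7,438.
Composite weights (40% profit-interest units + 60% metered usage): Quinlan 0.1380; Nwosu 0.4323; Vance 0.4297.
Proportional shares: Quinlan 106,460.58; Nwosu 333,474.75; Vance 331,424.66.
At nearest $5: Quinlan $106,460; Nwosu $333,475; Vance $331,425. Sum = $771,360.
Rounded total matches; no reconciliation needed.

Quinlan: $106,460; Nwosu: $333,475; Vance: $331,425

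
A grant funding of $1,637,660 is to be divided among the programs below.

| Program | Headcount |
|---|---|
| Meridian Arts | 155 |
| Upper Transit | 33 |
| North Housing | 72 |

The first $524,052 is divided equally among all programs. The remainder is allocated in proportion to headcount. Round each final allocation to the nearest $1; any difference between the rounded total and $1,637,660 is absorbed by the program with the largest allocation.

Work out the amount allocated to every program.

Equal tier: $524,052 ÷ 3 = $174,684 apiece.
Remainder $1,113,608 by headcount (total 260): Meridian Arts 663,881.69 → $663,882; Upper Transit 141,342.55 → $141,343; North Housing 308,383.75 → $308,384.
Rounding difference −$1 on remainder applied to Meridian Arts.
Totals: Meridian Arts $174,684 + $663,881 = $838,565; Upper Transit $174,684 + $141,343 = $316,027; North Housing $174,684 + $308,384 = $483,068.

Meridian Arts: $838,565 | Upper Transit: $316,027 | North Housing: $483,068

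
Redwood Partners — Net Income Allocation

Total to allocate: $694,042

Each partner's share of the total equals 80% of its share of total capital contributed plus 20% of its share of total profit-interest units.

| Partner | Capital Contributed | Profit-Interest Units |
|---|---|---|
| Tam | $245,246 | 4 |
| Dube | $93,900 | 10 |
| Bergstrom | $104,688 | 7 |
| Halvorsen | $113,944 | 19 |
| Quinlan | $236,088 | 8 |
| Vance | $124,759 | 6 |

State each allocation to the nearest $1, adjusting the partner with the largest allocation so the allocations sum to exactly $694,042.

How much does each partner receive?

Capital contributed total 918,625; profit-interest units total 54.
Blended shares (80% capital contributed + 20% profit-interest units): Tam 0.2284; Dube 0.1188; Bergstrom 0.1171; Halvorsen 0.1696; Quinlan 0.2352; Vance 0.1309.
Unrounded shares: Tam 158,513.23; Dube 82,460.12; Bergstrom 81,269.01; Halvorsen 117,709.81; Quinlan 163,260.07; Vance 90,829.76.
Rounded to nearest $1: Tam $158,513; Dube $82,460; Bergstrom $81,269; Halvorsen $117,710; Quinlan $163,260; Vance $90,830. Sum = $694,042.
Rounded total matches; no reconciliation needed.

Tam: $158,513; Dube: $82,460; Bergstrom: $81,269; Halvorsen: $117,710; Quinlan: $163,260; Vance: $90,830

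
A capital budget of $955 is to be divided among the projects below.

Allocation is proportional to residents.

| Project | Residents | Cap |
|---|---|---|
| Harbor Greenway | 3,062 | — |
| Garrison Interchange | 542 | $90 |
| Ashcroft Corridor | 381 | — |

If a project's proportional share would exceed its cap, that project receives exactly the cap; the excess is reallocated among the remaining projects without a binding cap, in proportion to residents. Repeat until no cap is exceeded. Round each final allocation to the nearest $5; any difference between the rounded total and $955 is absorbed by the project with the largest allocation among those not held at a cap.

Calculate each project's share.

Harbor Greenway: $770 | Garrison Interchange: $90 | Ashcroft Corridor: $95

Residents total: 3,985.
Unconstrained shares: Harbor Greenway 733.80; Garrison Interchange 129.89; Ashcroft Corridor 91.31.
Cap binds for Garrison Interchange ($90); residual $865 reallocated over remaining residents 3,443.
Remaining shares: Harbor Greenway 769.28 → $770; Ashcroft Corridor 95.72 → $95.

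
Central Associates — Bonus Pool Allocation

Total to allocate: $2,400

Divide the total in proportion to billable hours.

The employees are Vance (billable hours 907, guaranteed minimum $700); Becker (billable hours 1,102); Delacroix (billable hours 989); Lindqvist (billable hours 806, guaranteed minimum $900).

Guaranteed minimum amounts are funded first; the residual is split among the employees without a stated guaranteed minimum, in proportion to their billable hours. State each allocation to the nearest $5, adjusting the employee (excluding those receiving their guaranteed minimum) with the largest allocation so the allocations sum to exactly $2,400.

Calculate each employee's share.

Fund the minimums — Vance $700; Lindqvist $900. Remaining pool $800.
Remaining pool split over remaining billable hours 2,091: Becker 421.62 → $420; Delacroix 378.38 → $380.

Vance: $700 · Becker: $420 · Delacroix: $380 · Lindqvist: $900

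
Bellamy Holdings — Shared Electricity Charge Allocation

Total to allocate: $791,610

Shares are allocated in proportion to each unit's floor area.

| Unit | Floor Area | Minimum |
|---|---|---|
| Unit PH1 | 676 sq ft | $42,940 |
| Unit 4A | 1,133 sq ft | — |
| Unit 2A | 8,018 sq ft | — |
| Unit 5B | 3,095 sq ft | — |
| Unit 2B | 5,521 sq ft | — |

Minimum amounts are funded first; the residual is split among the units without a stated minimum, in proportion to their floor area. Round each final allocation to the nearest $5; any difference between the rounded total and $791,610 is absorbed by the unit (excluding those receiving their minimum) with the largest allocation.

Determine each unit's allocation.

Unit PH1: $42,940 | Unit 4A: $47,745 | Unit 2A: $337,860 | Unit 5B: $130,420 | Unit 2B: $232,645

Fund the minimums — Unit PH1 $42,940. Remaining pool $748,670.
Remaining pool split over remaining floor area 17,767: Unit 4A 47,742.62 → $47,745; Unit 2A 337,864.36 → $337,865; Unit 5B 130,417.83 → $130,420; Unit 2B 232,645.19 → $232,645.
Rounding difference −$5 applied to Unit 2A → $337,860.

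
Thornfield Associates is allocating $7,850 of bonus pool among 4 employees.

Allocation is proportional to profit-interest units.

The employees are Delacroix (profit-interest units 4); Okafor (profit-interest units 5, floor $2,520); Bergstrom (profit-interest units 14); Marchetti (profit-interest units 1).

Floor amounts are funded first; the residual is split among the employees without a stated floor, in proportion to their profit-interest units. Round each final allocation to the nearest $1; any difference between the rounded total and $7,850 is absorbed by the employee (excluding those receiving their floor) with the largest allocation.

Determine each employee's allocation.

Delacroix: $1,122 · Okafor: $2,520 · Bergstrom: $3,927 · Marchetti: $281

Guaranteed amounts: Okafor $2,520. Remaining pool $5,330.
Remaining pool split over remaining profit-interest units 19: Delacroix 1,122.11 → $1,122; Bergstrom 3,927.37 → $3,927; Marchetti 280.53 → $281.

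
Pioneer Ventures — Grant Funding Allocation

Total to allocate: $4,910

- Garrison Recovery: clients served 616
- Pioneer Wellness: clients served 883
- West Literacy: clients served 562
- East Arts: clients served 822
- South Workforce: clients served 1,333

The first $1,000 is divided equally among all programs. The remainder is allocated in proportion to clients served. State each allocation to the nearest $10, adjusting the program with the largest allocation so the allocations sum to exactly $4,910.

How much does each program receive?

Garrison Recovery: $770; Pioneer Wellness: $1,020; West Literacy: $720; East Arts: $960; South Workforce: $1,440

$1,000 shared equally gives $200 per program.
Remainder $3,910 by clients served (total 4,216): Garrison Recovery 571.29 → $570; Pioneer Wellness 818.91 → $820; West Literacy 521.21 → $520; East Arts 762.34 → $760; South Workforce 1,236.25 → $1,240.
Totals: Garrison Recovery $200 + $570 = $770; Pioneer Wellness $200 + $820 = $1,020; West Literacy $200 + $520 = $720; East Arts $200 + $760 = $960; South Workforce $200 + $1,240 = $1,440.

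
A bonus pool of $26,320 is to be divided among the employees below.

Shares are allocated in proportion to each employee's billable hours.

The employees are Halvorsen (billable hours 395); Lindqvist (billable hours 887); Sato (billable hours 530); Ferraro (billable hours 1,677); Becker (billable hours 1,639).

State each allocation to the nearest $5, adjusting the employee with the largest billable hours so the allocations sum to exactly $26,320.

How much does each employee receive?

Halvorsen: $2,025 · Lindqvist: $4,555 · Sato: $2,720 · Ferraro: $8,610 · Becker: $8,410

Combined billable hours = 5,128.
Raw shares: Halvorsen 395/5,128 × $26,320 = 2,027.38; Lindqvist 887/5,128 × $26,320 = 4,552.62; Sato 530/5,128 × $26,320 = 2,720.28; Ferraro 1,677/5,128 × $26,320 = 8,607.38; Becker 1,639/5,128 × $26,320 = 8,412.34.
After rounding ($5): Halvorsen $2,025; Lindqvist $4,555; Sato $2,720; Ferraro $8,605; Becker $8,410. Sum = $26,315.
Difference $26,320 − $26,315 = +$5 applied to largest billable hours (Ferraro): Ferraro becomes $8,610.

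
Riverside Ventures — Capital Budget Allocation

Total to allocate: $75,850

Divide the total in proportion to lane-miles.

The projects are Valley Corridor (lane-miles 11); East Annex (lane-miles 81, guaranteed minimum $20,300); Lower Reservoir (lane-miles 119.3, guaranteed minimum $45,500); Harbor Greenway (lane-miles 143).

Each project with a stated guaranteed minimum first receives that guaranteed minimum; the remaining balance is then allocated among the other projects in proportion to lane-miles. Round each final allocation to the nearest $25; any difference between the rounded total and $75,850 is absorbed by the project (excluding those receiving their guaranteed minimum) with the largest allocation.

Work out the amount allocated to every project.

Fund the minimums — East Annex $20,300; Lower Reservoir $45,500. Residual $10,050.
Residual split over remaining lane-miles 154: Valley Corridor 717.86 → $725; Harbor Greenway 9,332.14 → $9,325.

Valley Corridor: $725 | East Annex: $20,300 | Lower Reservoir: $45,500 | Harbor Greenway: $9,325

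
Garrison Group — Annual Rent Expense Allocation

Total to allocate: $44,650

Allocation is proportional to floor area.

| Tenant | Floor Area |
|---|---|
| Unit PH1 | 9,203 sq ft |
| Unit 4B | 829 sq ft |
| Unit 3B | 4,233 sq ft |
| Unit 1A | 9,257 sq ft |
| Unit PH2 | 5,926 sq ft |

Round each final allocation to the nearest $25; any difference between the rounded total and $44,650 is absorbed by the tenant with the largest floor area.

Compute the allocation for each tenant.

Unit PH1: $13,950; Unit 4B: $1,250; Unit 3B: $6,425; Unit 1A: $14,050; Unit PH2: $8,975

Combined floor area = 29,448.
Unrounded shares: Unit PH1 9,203/29,448 × $44,650 = 13,953.88; Unit 4B 829/29,448 × $44,650 = 1,256.96; Unit 3B 4,233/29,448 × $44,650 = 6,418.21; Unit 1A 9,257/29,448 × $44,650 = 14,035.76; Unit PH2 5,926/29,448 × $44,650 = 8,985.19.
After rounding ($25): Unit PH1 $13,950; Unit 4B $1,250; Unit 3B $6,425; Unit 1A $14,025; Unit PH2 $8,975. Sum = $44,625.
Difference $44,650 − $44,625 = +$25 applied to largest floor area (Unit 1A): Unit 1A becomes $14,050.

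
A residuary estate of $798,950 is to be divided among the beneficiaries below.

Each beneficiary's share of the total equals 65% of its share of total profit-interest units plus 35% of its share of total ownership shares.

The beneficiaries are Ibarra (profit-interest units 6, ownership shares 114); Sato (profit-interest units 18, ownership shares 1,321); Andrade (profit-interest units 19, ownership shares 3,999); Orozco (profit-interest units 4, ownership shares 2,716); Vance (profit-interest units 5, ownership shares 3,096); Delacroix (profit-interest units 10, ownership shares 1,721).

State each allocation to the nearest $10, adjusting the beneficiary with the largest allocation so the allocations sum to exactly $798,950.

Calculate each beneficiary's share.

Profit-interest units total 62; ownership shares total 12,967.
Blended shares (65% profit-interest units + 35% ownership shares): Ibarra 0.0660; Sato 0.2244; Andrade 0.3071; Orozco 0.1152; Vance 0.1360; Delacroix 0.1513.
Raw shares: Ibarra 52,714.93; Sato 179,256.87; Andrade 245,383.86; Orozco 92,074.72; Vance 108,645.48; Delacroix 120,874.14.
At nearest $10: Ibarra $52,710; Sato $179,260; Andrade $245,380; Orozco $92,070; Vance $108,650; Delacroix $120,870. Sum = $798,940.
Difference $798,950 − $798,940 = +$10 applied to largest allocation (Andrade): Andrade becomes $245,390.

Ibarra: $52,710 · Sato: $179,260 · Andrade: $245,390 · Orozco: $92,070 · Vance: $108,650 · Delacroix: $120,870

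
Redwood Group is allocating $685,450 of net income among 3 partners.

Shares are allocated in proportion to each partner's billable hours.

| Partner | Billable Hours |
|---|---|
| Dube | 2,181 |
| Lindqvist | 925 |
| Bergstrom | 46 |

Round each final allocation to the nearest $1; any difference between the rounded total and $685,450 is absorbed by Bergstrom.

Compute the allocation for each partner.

Sum of billable hours: 3,152.
Pro-rata amounts: Dube 2,181/3,152 × $685,450 = 474,291.39; Lindqvist 925/3,152 × $685,450 = 201,155.22; Bergstrom 46/3,152 × $685,450 = 10,003.39.
At nearest $1: Dube $474,291; Lindqvist $201,155; Bergstrom $10,003. Sum = $685,449.
Difference $685,450 − $685,449 = +$1 applied to Bergstrom: Bergstrom becomes $10,004.

Dube: $474,291; Lindqvist: $201,155; Bergstrom: $10,004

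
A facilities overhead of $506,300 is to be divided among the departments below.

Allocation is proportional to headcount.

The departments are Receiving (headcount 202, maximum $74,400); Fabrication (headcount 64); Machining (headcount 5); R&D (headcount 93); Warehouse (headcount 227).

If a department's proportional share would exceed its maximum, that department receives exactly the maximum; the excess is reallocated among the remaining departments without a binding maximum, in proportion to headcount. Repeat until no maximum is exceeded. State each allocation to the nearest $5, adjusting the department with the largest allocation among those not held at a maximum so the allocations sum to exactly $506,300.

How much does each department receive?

Receiving: $74,400 · Fabrication: $71,060 · Machining: $5,550 · R&D: $103,255 · Warehouse: $252,035

Total headcount = 591.
Pro-rata shares before constraints: Receiving 173,050.08; Fabrication 54,827.75; Machining 4,283.42; R&D 79,671.57; Warehouse 194,467.17.
Held at cap: Receiving ($74,400); balance $431,900 reallocated over remaining headcount 389.
Redistributed shares: Fabrication 71,058.10 → $71,060; Machining 5,551.41 → $5,550; R&D 103,256.30 → $103,255; Warehouse 252,034.19 → $252,035.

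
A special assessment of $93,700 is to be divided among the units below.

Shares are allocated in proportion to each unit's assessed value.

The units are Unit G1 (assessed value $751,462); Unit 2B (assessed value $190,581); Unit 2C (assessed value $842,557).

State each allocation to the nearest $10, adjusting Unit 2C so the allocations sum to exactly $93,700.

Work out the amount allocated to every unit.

Total assessed value = 1,784,600.
Pro-rata amounts: Unit G1 751,462/1,784,600 × $93,700 = 39,455.33; Unit 2B 190,581/1,784,600 × $93,700 = 10,006.41; Unit 2C 842,557/1,784,600 × $93,700 = 44,238.26.
At nearest $10: Unit G1 $39,460; Unit 2B $10,010; Unit 2C $44,240. Sum = $93,710.
Difference $93,700 − $93,710 = −$10 applied to Unit 2C: Unit 2C becomes $44,230.

Unit G1: $39,460 · Unit 2B: $10,010 · Unit 2C: $44,230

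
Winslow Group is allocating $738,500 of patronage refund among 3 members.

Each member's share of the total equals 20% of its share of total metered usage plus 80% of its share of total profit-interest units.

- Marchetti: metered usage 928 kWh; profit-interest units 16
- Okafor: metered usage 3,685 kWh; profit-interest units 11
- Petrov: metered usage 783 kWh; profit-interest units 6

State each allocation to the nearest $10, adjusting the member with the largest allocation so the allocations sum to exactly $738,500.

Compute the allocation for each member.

Marchetti: $311,850; Okafor: $297,800; Petrov: $128,850

Metered usage total 5,396; profit-interest units total 33.
Composite weights (20% metered usage + 80% profit-interest units): Marchetti 0.4223; Okafor 0.4032; Petrov 0.1745.
Unrounded shares: Marchetti 311,849.82; Okafor 297,799.62; Petrov 128,850.56.
At nearest $10: Marchetti $311,850; Okafor $297,800; Petrov $128,850. Sum = $738,500.
No rounding difference to absorb.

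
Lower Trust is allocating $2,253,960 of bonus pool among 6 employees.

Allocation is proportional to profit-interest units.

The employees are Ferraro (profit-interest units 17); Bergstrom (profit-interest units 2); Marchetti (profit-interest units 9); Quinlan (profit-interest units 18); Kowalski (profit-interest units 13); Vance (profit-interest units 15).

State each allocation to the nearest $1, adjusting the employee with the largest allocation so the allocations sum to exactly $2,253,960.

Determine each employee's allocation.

Sum of profit-interest units: 74.
Raw shares: Ferraro 17/74 × $2,253,960 = 517,801.62; Bergstrom 2/74 × $2,253,960 = 60,917.84; Marchetti 9/74 × $2,253,960 = 274,130.27; Quinlan 18/74 × $2,253,960 = 548,260.54; Kowalski 13/74 × $2,253,960 = 395,965.95; Vance 15/74 × $2,253,960 = 456,883.78.
Rounded to nearest $1: Ferraro $517,802; Bergstrom $60,918; Marchetti $274,130; Quinlan $548,261; Kowalski $395,966; Vance $456,884. Sum = $2,253,961.
Difference $2,253,960 − $2,253,961 = −$1 applied to largest allocation (Quinlan): Quinlan becomes $548,260.

Ferraro: $517,802 | Bergstrom: $60,918 | Marchetti: $274,130 | Quinlan: $548,260 | Kowalski: $395,966 | Vance: $456,884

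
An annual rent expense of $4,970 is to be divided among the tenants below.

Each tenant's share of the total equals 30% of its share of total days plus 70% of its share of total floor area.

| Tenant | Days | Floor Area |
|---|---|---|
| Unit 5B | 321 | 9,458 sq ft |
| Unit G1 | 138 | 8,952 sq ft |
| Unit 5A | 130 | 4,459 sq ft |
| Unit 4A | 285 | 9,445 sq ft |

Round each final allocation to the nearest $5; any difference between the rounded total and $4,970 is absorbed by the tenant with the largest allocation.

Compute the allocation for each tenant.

Unit 5B: $1,565; Unit G1: $1,200; Unit 5A: $700; Unit 4A: $1,505

Totals — days 874, floor area 32,314.
Combined weights (30% days + 70% floor area): Unit 5B 0.3151; Unit G1 0.2413; Unit 5A 0.1412; Unit 4A 0.3024.
Proportional shares: Unit 5B 1,565.88; Unit G1 1,199.21; Unit 5A 701.84; Unit 4A 1,503.07.
Rounded to nearest $5: Unit 5B $1,565; Unit G1 $1,200; Unit 5A $700; Unit 4A $1,505. Sum = $4,970.
No rounding difference to absorb.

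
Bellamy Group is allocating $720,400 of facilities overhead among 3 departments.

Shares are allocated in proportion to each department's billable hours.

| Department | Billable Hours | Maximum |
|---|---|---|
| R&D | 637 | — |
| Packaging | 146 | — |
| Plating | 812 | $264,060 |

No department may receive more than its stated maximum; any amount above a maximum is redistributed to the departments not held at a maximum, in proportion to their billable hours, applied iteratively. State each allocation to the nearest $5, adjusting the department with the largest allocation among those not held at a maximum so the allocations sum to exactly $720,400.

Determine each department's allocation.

Combined billable hours = 1,595.
Proportional shares (ignoring caps): R&D 287,708.34; Packaging 65,942.57; Plating 366,749.09.
Held at cap: Plating ($264,060); balance $456,340 reallocated over remaining billable hours 783.
Remaining shares: R&D 371,249.78 → $371,250; Packaging 85,090.22 → $85,090.

R&D: $371,250 | Packaging: $85,090 | Plating: $264,060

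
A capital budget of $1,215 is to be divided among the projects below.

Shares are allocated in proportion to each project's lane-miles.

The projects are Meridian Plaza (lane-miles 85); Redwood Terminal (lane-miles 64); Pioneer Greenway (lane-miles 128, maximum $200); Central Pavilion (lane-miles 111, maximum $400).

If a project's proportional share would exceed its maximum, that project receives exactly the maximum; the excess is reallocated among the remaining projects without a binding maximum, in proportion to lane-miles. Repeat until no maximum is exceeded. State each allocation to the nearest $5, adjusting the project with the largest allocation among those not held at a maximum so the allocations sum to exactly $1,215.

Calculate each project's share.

Combined lane-miles = 388.
Pro-rata shares before constraints: Meridian Plaza 266.17; Redwood Terminal 200.41; Pioneer Greenway 400.82; Central Pavilion 347.59.
Cap binds for Pioneer Greenway ($200); balance $1,015 reallocated over remaining lane-miles 260.
Cap binds for Central Pavilion ($400); balance $615 reallocated over remaining lane-miles 149.
Redistributed shares: Meridian Plaza 350.84 → $350; Redwood Terminal 264.16 → $265.

Meridian Plaza: $350 · Redwood Terminal: $265 · Pioneer Greenway: $200 · Central Pavilion: $400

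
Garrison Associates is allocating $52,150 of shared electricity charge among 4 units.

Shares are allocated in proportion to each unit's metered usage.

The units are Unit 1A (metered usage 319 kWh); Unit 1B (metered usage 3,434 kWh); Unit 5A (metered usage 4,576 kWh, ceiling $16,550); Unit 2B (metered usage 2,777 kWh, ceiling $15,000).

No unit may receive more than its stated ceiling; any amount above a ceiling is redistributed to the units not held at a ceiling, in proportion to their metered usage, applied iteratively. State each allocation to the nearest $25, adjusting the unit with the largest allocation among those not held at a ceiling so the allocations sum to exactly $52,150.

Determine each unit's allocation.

Unit 1A: $1,750; Unit 1B: $18,850; Unit 5A: $16,550; Unit 2B: $15,000

Metered usage total: 11,106.
Proportional shares (ignoring caps): Unit 1A 1,497.92; Unit 1B 16,124.90; Unit 5A 21,487.34; Unit 2B 13,039.85.
Held at cap: Unit 5A ($16,550); remaining pool $35,600 reallocated over remaining metered usage 6,530.
Held at cap: Unit 2B ($15,000); remaining pool $20,600 reallocated over remaining metered usage 3,753.
Shares after redistribution: Unit 1A 1,750.97 → $1,750; Unit 1B 18,849.03 → $18,850.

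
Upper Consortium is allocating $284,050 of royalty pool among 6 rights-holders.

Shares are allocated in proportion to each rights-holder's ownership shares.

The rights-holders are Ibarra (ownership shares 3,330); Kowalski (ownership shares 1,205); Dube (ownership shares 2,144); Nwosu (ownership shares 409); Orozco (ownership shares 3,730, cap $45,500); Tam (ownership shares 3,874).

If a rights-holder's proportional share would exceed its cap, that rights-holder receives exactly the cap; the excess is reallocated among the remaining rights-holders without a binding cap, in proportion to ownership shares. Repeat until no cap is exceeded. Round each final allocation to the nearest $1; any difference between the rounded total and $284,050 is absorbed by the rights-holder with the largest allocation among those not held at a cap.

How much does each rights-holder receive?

Sum of ownership shares: 14,692.
Unconstrained shares: Ibarra 64,381.06; Kowalski 23,297.05; Dube 41,451.35; Nwosu 7,907.46; Orozco 72,114.52; Tam 74,898.56.
Held at cap: Orozco ($45,500); residual $238,550 reallocated over remaining ownership shares 10,962.
Remaining shares: Ibarra 72,465.93 → $72,466; Kowalski 26,222.66 → $26,223; Dube 46,656.74 → $46,657; Nwosu 8,900.47 → $8,900; Tam 84,304.21 → $84,304.

Ibarra: $72,466; Kowalski: $26,223; Dube: $46,657; Nwosu: $8,900; Orozco: $45,500; Tam: $84,304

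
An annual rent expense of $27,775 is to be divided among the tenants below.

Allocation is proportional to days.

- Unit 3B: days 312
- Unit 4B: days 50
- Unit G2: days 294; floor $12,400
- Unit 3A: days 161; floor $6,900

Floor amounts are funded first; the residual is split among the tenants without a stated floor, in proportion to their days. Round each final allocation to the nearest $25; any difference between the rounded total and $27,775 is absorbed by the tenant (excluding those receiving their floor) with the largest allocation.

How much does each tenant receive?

Fund the minimums — Unit G2 $12,400; Unit 3A $6,900. Residual $8,475.
Residual split over remaining days 362: Unit 3B 7,304.42 → $7,300; Unit 4B 1,170.58 → $1,175.

Unit 3B: $7,300 · Unit 4B: $1,175 · Unit G2: $12,400 · Unit 3A: $6,900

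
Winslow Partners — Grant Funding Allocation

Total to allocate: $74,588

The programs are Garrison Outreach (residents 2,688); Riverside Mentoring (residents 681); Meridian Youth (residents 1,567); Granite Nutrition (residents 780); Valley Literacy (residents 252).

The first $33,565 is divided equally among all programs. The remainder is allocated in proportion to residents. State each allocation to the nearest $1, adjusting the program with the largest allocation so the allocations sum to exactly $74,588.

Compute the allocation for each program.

Garrison Outreach: $25,190 · Riverside Mentoring: $11,394 · Meridian Youth: $17,484 · Granite Nutrition: $12,075 · Valley Literacy: $8,445

First tranche $33,565 split equally: $6,713 each.
Remainder $41,023 by residents (total 5,968): Garrison Outreach 18,476.85 → $18,477; Riverside Mentoring 4,681.08 → $4,681; Meridian Youth 10,771.29 → $10,771; Granite Nutrition 5,361.59 → $5,362; Valley Literacy 1,732.20 → $1,732.
Totals: Garrison Outreach $6,713 + $18,477 = $25,190; Riverside Mentoring $6,713 + $4,681 = $11,394; Meridian Youth $6,713 + $10,771 = $17,484; Granite Nutrition $6,713 + $5,362 = $12,075; Valley Literacy $6,713 + $1,732 = $8,445.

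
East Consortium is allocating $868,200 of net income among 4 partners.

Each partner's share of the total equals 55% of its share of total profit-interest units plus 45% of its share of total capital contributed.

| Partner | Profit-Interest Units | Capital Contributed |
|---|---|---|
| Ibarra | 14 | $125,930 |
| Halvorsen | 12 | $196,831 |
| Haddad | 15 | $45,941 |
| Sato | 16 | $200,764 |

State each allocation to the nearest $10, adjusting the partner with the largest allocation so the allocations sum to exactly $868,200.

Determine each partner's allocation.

Totals — profit-interest units 57, capital contributed 569,466.
Blended shares (55% profit-interest units + 45% capital contributed): Ibarra 0.2346; Halvorsen 0.2713; Haddad 0.1810; Sato 0.3130.
Proportional shares: Ibarra 203,679.17; Halvorsen 235,567.04; Haddad 157,178.98; Sato 271,774.80.
After rounding ($10): Ibarra $203,680; Halvorsen $235,570; Haddad $157,180; Sato $271,770. Sum = $868,200.
Rounded total matches; no reconciliation needed.

Ibarra: $203,680 · Halvorsen: $235,570 · Haddad: $157,180 · Sato: $271,770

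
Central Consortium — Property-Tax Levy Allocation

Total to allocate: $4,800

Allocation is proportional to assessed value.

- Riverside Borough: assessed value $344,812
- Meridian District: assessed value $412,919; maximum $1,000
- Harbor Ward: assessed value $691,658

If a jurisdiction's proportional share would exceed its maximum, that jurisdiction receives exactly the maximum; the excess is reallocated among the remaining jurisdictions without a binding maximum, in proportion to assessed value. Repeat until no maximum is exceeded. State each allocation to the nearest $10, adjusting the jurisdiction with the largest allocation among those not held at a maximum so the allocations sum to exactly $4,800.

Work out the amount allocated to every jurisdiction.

Riverside Borough: $1,260 · Meridian District: $1,000 · Harbor Ward: $2,540

Sum of assessed value: 1,449,389.
Proportional shares (ignoring caps): Riverside Borough 1,141.93; Meridian District 1,367.48; Harbor Ward 2,290.59.
Held at cap: Meridian District ($1,000); balance $3,800 reallocated over remaining assessed value 1,036,470.
Remaining shares: Riverside Borough 1,264.18 → $1,260; Harbor Ward 2,535.82 → $2,540.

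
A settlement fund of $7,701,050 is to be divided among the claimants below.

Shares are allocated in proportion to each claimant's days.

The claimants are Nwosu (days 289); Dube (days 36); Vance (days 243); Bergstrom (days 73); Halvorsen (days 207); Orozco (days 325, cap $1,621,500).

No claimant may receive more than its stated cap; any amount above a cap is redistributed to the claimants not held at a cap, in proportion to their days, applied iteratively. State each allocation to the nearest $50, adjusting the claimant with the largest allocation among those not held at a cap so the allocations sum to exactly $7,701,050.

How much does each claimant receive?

Nwosu: $2,071,900 | Dube: $258,100 | Vance: $1,742,150 | Bergstrom: $523,350 | Halvorsen: $1,484,050 | Orozco: $1,621,500

Sum of days: 1,173.
Proportional shares (ignoring caps): Nwosu 1,897,360.14; Dube 236,349.36; Vance 1,595,358.18; Bergstrom 479,263.98; Halvorsen 1,359,008.82; Orozco 2,133,709.51.
Held at cap: Orozco ($1,621,500); remaining pool $6,079,550 reallocated over remaining days 848.
Remaining shares: Nwosu 2,071,922.11 → $2,071,900; Dube 258,094.10 → $258,100; Vance 1,742,135.20 → $1,742,150; Bergstrom 523,357.49 → $523,350; Halvorsen 1,484,041.10 → $1,484,050.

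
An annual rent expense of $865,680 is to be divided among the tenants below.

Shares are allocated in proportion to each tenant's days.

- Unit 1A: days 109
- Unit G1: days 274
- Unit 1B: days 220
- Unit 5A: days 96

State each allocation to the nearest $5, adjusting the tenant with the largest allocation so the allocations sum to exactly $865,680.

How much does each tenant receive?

Unit 1A: $134,990 · Unit G1: $339,340 · Unit 1B: $272,460 · Unit 5A: $118,890

Combined days = 699.
Unrounded shares: Unit 1A 109/699 × $865,680 = 134,991.59; Unit G1 274/699 × $865,680 = 339,336.65; Unit 1B 220/699 × $865,680 = 272,460.09; Unit 5A 96/699 × $865,680 = 118,891.67.
Rounded to nearest $5: Unit 1A $134,990; Unit G1 $339,335; Unit 1B $272,460; Unit 5A $118,890. Sum = $865,675.
Difference $865,680 − $865,675 = +$5 applied to largest allocation (Unit G1): Unit G1 becomes $339,340.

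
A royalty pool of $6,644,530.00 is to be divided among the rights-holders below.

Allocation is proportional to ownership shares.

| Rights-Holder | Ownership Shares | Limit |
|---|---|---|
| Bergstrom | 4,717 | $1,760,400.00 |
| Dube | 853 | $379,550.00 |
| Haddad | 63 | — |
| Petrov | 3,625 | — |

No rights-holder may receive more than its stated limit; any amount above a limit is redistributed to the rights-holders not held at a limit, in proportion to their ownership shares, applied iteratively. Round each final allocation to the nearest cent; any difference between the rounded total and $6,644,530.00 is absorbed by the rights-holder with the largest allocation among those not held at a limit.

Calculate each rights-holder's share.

Total ownership shares = 9,258.
Proportional shares (ignoring caps): Bergstrom 3,385,423.2026; Dube 612,203.9415; Haddad 45,215.5314; Petrov 2,601,687.3245.
Held at cap: Bergstrom ($1,760,400.00), Dube ($379,550.00); residual $4,504,580.00 reallocated over remaining ownership shares 3,688.
Remaining shares: Haddad 76,949.1703 → $76,949.17; Petrov 4,427,630.8297 → $4,427,630.83.

Bergstrom: $1,760,400.00; Dube: $379,550.00; Haddad: $76,949.17; Petrov: $4,427,630.83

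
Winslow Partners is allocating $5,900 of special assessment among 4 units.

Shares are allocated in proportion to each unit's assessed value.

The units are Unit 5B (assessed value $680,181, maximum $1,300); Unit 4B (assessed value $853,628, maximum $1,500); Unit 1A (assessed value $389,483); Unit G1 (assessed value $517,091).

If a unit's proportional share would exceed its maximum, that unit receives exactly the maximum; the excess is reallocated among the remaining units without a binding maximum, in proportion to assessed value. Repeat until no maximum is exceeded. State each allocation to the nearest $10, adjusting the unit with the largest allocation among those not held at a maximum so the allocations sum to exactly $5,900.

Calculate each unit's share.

Combined assessed value = 2,440,383.
Pro-rata shares before constraints: Unit 5B 1,644.44; Unit 4B 2,063.78; Unit 1A 941.63; Unit G1 1,250.15.
Capped: Unit 5B ($1,300), Unit 4B ($1,500); residual $3,100 reallocated over remaining assessed value 906,574.
Redistributed shares: Unit 1A 1,331.82 → $1,330; Unit G1 1,768.18 → $1,770.

Unit 5B: $1,300 | Unit 4B: $1,500 | Unit 1A: $1,330 | Unit G1: $1,770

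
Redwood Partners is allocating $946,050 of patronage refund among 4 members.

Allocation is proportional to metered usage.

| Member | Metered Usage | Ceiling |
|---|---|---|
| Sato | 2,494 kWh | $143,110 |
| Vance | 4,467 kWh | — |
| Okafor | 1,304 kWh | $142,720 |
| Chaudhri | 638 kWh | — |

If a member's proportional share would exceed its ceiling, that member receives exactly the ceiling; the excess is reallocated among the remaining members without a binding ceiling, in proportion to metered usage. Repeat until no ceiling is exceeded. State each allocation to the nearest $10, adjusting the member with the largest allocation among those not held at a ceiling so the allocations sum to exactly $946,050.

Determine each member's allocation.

Sato: $143,110; Vance: $577,710; Okafor: $142,720; Chaudhri: $82,510

Metered usage total: 8,903.
Unconstrained shares: Sato 265,017.26; Vance 474,672.06; Okafor 138,565.56; Chaudhri 67,795.11.
Cap binds for Sato ($143,110); remaining pool $802,940 reallocated over remaining metered usage 6,409.
Cap binds for Okafor ($142,720); remaining pool $660,220 reallocated over remaining metered usage 5,105.
Shares after redistribution: Vance 577,708.67 → $577,710; Chaudhri 82,511.33 → $82,510.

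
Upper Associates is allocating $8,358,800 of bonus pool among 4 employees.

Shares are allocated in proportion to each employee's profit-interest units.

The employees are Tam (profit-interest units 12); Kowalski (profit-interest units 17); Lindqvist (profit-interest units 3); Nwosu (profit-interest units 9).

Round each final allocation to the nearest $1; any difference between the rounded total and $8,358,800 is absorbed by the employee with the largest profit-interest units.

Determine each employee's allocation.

Tam: $2,446,478 · Kowalski: $3,465,843 · Lindqvist: $611,620 · Nwosu: $1,834,859

Combined profit-interest units = 41.
Raw shares: Tam 12/41 × $8,358,800 = 2,446,478.05; Kowalski 17/41 × $8,358,800 = 3,465,843.90; Lindqvist 3/41 × $8,358,800 = 611,619.51; Nwosu 9/41 × $8,358,800 = 1,834,858.54.
After rounding ($1): Tam $2,446,478; Kowalski $3,465,844; Lindqvist $611,620; Nwosu $1,834,859. Sum = $8,358,801.
Difference $8,358,800 − $8,358,801 = −$1 applied to largest profit-interest units (Kowalski): Kowalski becomes $3,465,843.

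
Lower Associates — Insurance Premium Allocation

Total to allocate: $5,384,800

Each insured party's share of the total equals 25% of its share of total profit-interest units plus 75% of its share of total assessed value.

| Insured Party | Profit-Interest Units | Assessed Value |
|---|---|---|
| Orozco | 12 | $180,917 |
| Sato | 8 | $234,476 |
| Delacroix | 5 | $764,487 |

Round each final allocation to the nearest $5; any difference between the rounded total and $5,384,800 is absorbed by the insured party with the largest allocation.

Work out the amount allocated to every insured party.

Totals — profit-interest units 25, assessed value 1,179,880.
Blended shares (25% profit-interest units + 75% assessed value): Orozco 0.2350; Sato 0.2290; Delacroix 0.5360.
Raw shares: Orozco 1,265,435.07; Sato 1,233,369.66; Delacroix 2,885,995.26.
At nearest $5: Orozco $1,265,435; Sato $1,233,370; Delacroix $2,885,995. Sum = $5,384,800.
Rounded total matches; no reconciliation needed.

Orozco: $1,265,435 · Sato: $1,233,370 · Delacroix: $2,885,995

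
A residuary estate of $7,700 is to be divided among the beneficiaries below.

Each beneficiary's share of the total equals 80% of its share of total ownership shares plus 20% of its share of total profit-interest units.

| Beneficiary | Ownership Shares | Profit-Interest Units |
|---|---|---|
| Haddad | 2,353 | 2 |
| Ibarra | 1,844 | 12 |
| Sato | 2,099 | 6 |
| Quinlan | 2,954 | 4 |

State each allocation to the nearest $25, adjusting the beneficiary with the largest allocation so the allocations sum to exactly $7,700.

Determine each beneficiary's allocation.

Ownership shares total 9,250; profit-interest units total 24.
Blended shares (80% ownership shares + 20% profit-interest units): Haddad 0.2202; Ibarra 0.2595; Sato 0.2315; Quinlan 0.2888.
Pro-rata amounts: Haddad 1,695.30; Ibarra 1,998.00; Sato 1,782.82; Quinlan 2,223.87.
After rounding ($25): Haddad $1,700; Ibarra $2,000; Sato $1,775; Quinlan $2,225. Sum = $7,700.
No rounding difference to absorb.

Haddad: $1,700 · Ibarra: $2,000 · Sato: $1,775 · Quinlan: $2,225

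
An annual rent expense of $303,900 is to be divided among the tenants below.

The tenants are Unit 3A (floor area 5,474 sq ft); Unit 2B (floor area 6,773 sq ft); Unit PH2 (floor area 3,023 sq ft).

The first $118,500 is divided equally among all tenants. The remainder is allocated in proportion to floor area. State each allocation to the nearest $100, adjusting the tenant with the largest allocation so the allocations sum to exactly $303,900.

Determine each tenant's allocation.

Unit 3A: $106,000 · Unit 2B: $121,700 · Unit PH2: $76,200

$118,500 shared equally gives $39,500 per tenant.
Remainder $185,400 by floor area (total 15,270): Unit 3A 66,462.32 → $66,500; Unit 2B 82,234.07 → $82,200; Unit PH2 36,703.61 → $36,700.
Totals: Unit 3A $39,500 + $66,500 = $106,000; Unit 2B $39,500 + $82,200 = $121,700; Unit PH2 $39,500 + $36,700 = $76,200.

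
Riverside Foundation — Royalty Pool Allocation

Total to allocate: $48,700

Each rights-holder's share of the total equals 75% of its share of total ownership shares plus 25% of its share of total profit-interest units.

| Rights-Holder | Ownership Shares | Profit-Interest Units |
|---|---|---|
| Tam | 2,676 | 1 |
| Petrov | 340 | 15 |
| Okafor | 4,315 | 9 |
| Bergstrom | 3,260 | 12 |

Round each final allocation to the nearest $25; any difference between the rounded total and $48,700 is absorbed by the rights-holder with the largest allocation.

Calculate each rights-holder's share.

Tam: $9,550 | Petrov: $6,100 | Okafor: $17,850 | Bergstrom: $15,200

Ownership shares total 10,591; profit-interest units total 37.
Composite weights (75% ownership shares + 25% profit-interest units): Tam 0.1963; Petrov 0.1254; Okafor 0.3664; Bergstrom 0.3119.
Unrounded shares: Tam 9,557.73; Petrov 6,108.36; Okafor 17,842.55; Bergstrom 15,191.35.
At nearest $25: Tam $9,550; Petrov $6,100; Okafor $17,850; Bergstrom $15,200. Sum = $48,700.
Rounded total matches; no reconciliation needed.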